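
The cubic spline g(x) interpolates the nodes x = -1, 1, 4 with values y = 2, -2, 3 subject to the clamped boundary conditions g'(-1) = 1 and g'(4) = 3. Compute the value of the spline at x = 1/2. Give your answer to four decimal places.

Write M_i for g''(x_i). With h_i = 2, 3 and divided differences Δ_i = -2, 5/3, the continuity of g' gives the tridiagonal system
  2·M_0 + 10·M_1 + 3·M_2 = 6(Δ_1 - Δ_0) = 22
Clamped end conditions give two more equations: 2h_0·M_0 + h_0·M_1 = 6(Δ_0 - g'(-1)) = -18 and h_1·M_1 + 2h_1·M_2 = 6(g'(4) - Δ_1) = 8.
Solving the tridiagonal system: M_0 = -63/10, M_1 = 18/5, M_2 = -7/15.
On [-1, 1], g(x) = 2 + 1·(x + 1) - 63/20·(x + 1)² + 33/40·(x + 1)³.
With (x + 1) = 3/2: g(1/2) = -257/320.

-0.8031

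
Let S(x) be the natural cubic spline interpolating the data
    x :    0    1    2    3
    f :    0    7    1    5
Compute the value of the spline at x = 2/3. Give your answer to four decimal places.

Let σ_i = S''(x_i). Step sizes h_i = 1, 1, 1; slopes of the chords Δ_i = (y_(i+1) - y_i)/h_i = 7, -6, 4.
  1·σ_0 + 4·σ_1 + 1·σ_2 = 6(Δ_1 - Δ_0) = -78
  1·σ_1 + 4·σ_2 + 1·σ_3 = 6(Δ_2 - Δ_1) = 60
Natural end conditions: σ_0 = σ_3 = 0.
Solving the tridiagonal system: σ_0 = 0, σ_1 = -124/5, σ_2 = 106/5, σ_3 = 0.
On [0, 1], S(x) = 0 + 167/15·x + 0·x² - 62/15·x³.
With x = 2/3: S(2/3) = 502/81.

6.1975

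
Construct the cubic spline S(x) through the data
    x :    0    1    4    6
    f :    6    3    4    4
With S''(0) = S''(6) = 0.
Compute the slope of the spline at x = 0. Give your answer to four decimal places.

-3.4836

Write σ_i for S''(x_i). With h_i = 1, 3, 2 and divided differences Δ_i = -3, 1/3, 0, the continuity of S' gives the tridiagonal system
  1·σ_0 + 8·σ_1 + 3·σ_2 = 6(Δ_1 - Δ_0) = 20
  3·σ_1 + 10·σ_2 + 2·σ_3 = 6(Δ_2 - Δ_1) = -2
Natural end conditions: σ_0 = σ_3 = 0.
Solving the tridiagonal system: σ_0 = 0, σ_1 = 206/71, σ_2 = -76/71, σ_3 = 0.
On [0, 1], S'(x) = b_0 + 2c_0·x + 3d_0·x² with b_0 = Δ_0 - h_0(2σ_0 + σ_1)/6 = -742/213, c_0 = σ_0/2 = 0, d_0 = (σ_1 - σ_0)/(6h_0) = 103/213. So S'(0) = -742/213.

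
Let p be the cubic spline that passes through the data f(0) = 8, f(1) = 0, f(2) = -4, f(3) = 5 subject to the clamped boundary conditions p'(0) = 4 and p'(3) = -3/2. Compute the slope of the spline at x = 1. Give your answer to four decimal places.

-11.7667

Write M_i for p''(x_i). With h_i = 1, 1, 1 and divided differences Δ_i = -8, -4, 9, the continuity of p' gives the tridiagonal system
  1·M_0 + 4·M_1 + 1·M_2 = 6(Δ_1 - Δ_0) = 24
  1·M_1 + 4·M_2 + 1·M_3 = 6(Δ_2 - Δ_1) = 78
Clamped end conditions give two more equations: 2h_0·M_0 + h_0·M_1 = 6(Δ_0 - p'(0)) = -72 and h_2·M_2 + 2h_2·M_3 = 6(p'(3) - Δ_2) = -63.
Hence M_0 = -607/15, M_1 = 134/15, M_2 = 431/15, M_3 = -688/15.
On [1, 2], p'(x) = b_1 + 2c_1·(x - 1) + 3d_1·(x - 1)² with b_1 = Δ_1 - h_1(2M_1 + M_2)/6 = -353/30, c_1 = M_1/2 = 67/15, d_1 = (M_2 - M_1)/(6h_1) = 33/10. So p'(1) = -353/30.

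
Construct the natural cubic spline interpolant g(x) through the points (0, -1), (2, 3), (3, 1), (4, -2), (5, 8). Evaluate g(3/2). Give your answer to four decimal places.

Let M_i = g''(x_i). Step sizes h_i = 2, 1, 1, 1; slopes of the chords Δ_i = (y_(i+1) - y_i)/h_i = 2, -2, -3, 10.
  2·M_0 + 6·M_1 + 1·M_2 = 6(Δ_1 - Δ_0) = -24
  1·M_1 + 4·M_2 + 1·M_3 = 6(Δ_2 - Δ_1) = -6
  1·M_2 + 4·M_3 + 1·M_4 = 6(Δ_3 - Δ_2) = 78
Natural end conditions: M_0 = M_4 = 0.
Hence M_0 = 0, M_1 = -3, M_2 = -6, M_3 = 21, M_4 = 0.
On [0, 2], g(x) = -1 + 3·x + 0·x² - 1/4·x³.
With x = 3/2: g(3/2) = 85/32.

2.6563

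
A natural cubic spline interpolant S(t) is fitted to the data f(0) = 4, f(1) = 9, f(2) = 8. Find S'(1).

Put m_i = S'' at the i-th knot. Here h = (1, 1) and Δ = (5, -1), so the interior equations h_(i-1)·m_(i-1) + 2(h_(i-1)+h_i)·m_i + h_i·m_(i+1) = 6(Δ_i − Δ_(i-1)) read
  1·m_0 + 4·m_1 + 1·m_2 = 6(Δ_1 - Δ_0) = -36
Natural end conditions: m_0 = m_2 = 0.
Forward elimination and back-substitution give m_0 = 0, m_1 = -9, m_2 = 0.
On [1, 2], S'(t) = b_1 + 2c_1·(t - 1) + 3d_1·(t - 1)² with b_1 = Δ_1 - h_1(2m_1 + m_2)/6 = 2, c_1 = m_1/2 = -9/2, d_1 = (m_2 - m_1)/(6h_1) = 3/2. So S'(1) = 2.

2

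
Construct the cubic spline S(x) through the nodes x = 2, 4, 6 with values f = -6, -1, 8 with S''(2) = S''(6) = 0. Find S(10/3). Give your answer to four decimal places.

-3.0370

Write M_i for S''(x_i). With h_i = 2, 2 and divided differences Δ_i = 5/2, 9/2, the continuity of S' gives the tridiagonal system
  2·M_0 + 8·M_1 + 2·M_2 = 6(Δ_1 - Δ_0) = 12
Natural end conditions: M_0 = M_2 = 0.
Solving the tridiagonal system: M_0 = 0, M_1 = 3/2, M_2 = 0.
On [2, 4], S(x) = -6 + 2·(x - 2) + 0·(x - 2)² + 1/8·(x - 2)³.
With (x - 2) = 4/3: S(10/3) = -82/27.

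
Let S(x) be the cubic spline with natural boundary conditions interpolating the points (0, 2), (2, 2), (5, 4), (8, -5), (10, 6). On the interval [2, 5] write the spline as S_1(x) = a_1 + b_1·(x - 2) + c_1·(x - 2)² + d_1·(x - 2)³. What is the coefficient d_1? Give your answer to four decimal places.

-0.2948

Write M_i for S''(x_i). With h_i = 2, 3, 3, 2 and divided differences Δ_i = 0, 2/3, -3, 11/2, the continuity of S' gives the tridiagonal system
  2·M_0 + 10·M_1 + 3·M_2 = 6(Δ_1 - Δ_0) = 4
  3·M_1 + 12·M_2 + 3·M_3 = 6(Δ_2 - Δ_1) = -22
  3·M_2 + 10·M_3 + 2·M_4 = 6(Δ_3 - Δ_2) = 51
Natural end conditions: M_0 = M_4 = 0.
Solving: M_0 = 0, M_1 = 521/340, M_2 = -385/102, M_3 = 2119/340, M_4 = 0.
On [2, 5], with S_1(x) = a_1 + b_1·(x - 2) + c_1·(x - 2)² + d_1·(x - 2)³: c_1 = M_1/2 = 521/680, d_1 = (M_2 - M_1)/(6h_1) = -5413/18360, b_1 = Δ_1 - h_1(2M_1 + M_2)/6 = 521/510.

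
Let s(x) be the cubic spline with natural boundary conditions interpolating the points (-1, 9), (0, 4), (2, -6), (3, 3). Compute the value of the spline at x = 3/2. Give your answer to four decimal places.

-6.1250

Put M_i = s'' at the i-th knot. Here h = (1, 2, 1) and Δ = (-5, -5, 9), so the interior equations h_(i-1)·M_(i-1) + 2(h_(i-1)+h_i)·M_i + h_i·M_(i+1) = 6(Δ_i − Δ_(i-1)) read
  1·M_0 + 6·M_1 + 2·M_2 = 6(Δ_1 - Δ_0) = 0
  2·M_1 + 6·M_2 + 1·M_3 = 6(Δ_2 - Δ_1) = 84
Natural end conditions: M_0 = M_3 = 0.
Hence M_0 = 0, M_1 = -21/4, M_2 = 63/4, M_3 = 0.
On [0, 2], s(x) = 4 - 27/4·x - 21/8·x² + 7/4·x³.
With x = 3/2: s(3/2) = -49/8.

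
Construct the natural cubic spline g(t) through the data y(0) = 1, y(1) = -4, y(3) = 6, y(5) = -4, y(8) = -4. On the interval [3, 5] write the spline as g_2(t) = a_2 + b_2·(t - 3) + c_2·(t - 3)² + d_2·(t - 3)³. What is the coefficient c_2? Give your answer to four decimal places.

-6.2019

Let σ_i = g''(x_i). Step sizes h_i = 1, 2, 2, 3; slopes of the chords Δ_i = (y_(i+1) - y_i)/h_i = -5, 5, -5, 0.
  1·σ_0 + 6·σ_1 + 2·σ_2 = 6(Δ_1 - Δ_0) = 60
  2·σ_1 + 8·σ_2 + 2·σ_3 = 6(Δ_2 - Δ_1) = -60
  2·σ_2 + 10·σ_3 + 3·σ_4 = 6(Δ_3 - Δ_2) = 30
Natural end conditions: σ_0 = σ_4 = 0.
Solving: σ_0 = 0, σ_1 = 735/52, σ_2 = -645/52, σ_3 = 285/52, σ_4 = 0.
On [3, 5], with g_2(t) = a_2 + b_2·(t - 3) + c_2·(t - 3)² + d_2·(t - 3)³: c_2 = σ_2/2 = -645/104, d_2 = (σ_3 - σ_2)/(6h_2) = 155/104, b_2 = Δ_2 - h_2(2σ_2 + σ_3)/6 = 75/52.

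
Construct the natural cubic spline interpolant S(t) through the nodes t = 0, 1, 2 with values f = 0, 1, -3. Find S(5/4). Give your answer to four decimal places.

0.4102

Let σ_i = S''(x_i). Step sizes h_i = 1, 1; slopes of the chords Δ_i = (y_(i+1) - y_i)/h_i = 1, -4.
  1·σ_0 + 4·σ_1 + 1·σ_2 = 6(Δ_1 - Δ_0) = -30
Natural end conditions: σ_0 = σ_2 = 0.
Hence σ_0 = 0, σ_1 = -15/2, σ_2 = 0.
On [1, 2], S(t) = 1 - 3/2·(t - 1) - 15/4·(t - 1)² + 5/4·(t - 1)³.
With (t - 1) = 1/4: S(5/4) = 105/256.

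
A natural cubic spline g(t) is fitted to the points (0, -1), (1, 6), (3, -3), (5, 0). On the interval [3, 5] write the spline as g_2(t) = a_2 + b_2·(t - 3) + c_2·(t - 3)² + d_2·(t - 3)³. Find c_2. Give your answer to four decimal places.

4.0227

Let M_i = g''(x_i). Step sizes h_i = 1, 2, 2; slopes of the chords Δ_i = (y_(i+1) - y_i)/h_i = 7, -9/2, 3/2.
  1·M_0 + 6·M_1 + 2·M_2 = 6(Δ_1 - Δ_0) = -69
  2·M_1 + 8·M_2 + 2·M_3 = 6(Δ_2 - Δ_1) = 36
Natural end conditions: M_0 = M_3 = 0.
Solving: M_0 = 0, M_1 = -156/11, M_2 = 177/22, M_3 = 0.
On [3, 5], with g_2(t) = a_2 + b_2·(t - 3) + c_2·(t - 3)² + d_2·(t - 3)³: c_2 = M_2/2 = 177/44, d_2 = (M_3 - M_2)/(6h_2) = -59/88, b_2 = Δ_2 - h_2(2M_2 + M_3)/6 = -85/22.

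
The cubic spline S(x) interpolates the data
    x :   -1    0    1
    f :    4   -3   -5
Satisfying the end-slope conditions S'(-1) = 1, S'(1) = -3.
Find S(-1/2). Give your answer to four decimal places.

With m_i denoting the second derivative at x_i, h_i = 1, 1, and Δ_i = (y_(i+1) − y_i)/h_i = -7, -2:
  1·m_0 + 4·m_1 + 1·m_2 = 6(Δ_1 - Δ_0) = 30
Clamped end conditions give two more equations: 2h_0·m_0 + h_0·m_1 = 6(Δ_0 - S'(-1)) = -48 and h_1·m_1 + 2h_1·m_2 = 6(S'(1) - Δ_1) = -6.
Forward elimination and back-substitution give m_0 = -67/2, m_1 = 19, m_2 = -25/2.
On [-1, 0], S(x) = 4 + 1·(x + 1) - 67/4·(x + 1)² + 35/4·(x + 1)³.
With (x + 1) = 1/2: S(-1/2) = 45/32.

1.4063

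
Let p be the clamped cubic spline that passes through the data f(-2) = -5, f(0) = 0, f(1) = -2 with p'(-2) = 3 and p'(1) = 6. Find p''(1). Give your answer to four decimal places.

Let M_i = p''(x_i). Step sizes h_i = 2, 1; slopes of the chords Δ_i = (y_(i+1) - y_i)/h_i = 5/2, -2.
  2·M_0 + 6·M_1 + 1·M_2 = 6(Δ_1 - Δ_0) = -27
Clamped end conditions give two more equations: 2h_0·M_0 + h_0·M_1 = 6(Δ_0 - p'(-2)) = -3 and h_1·M_1 + 2h_1·M_2 = 6(p'(1) - Δ_1) = 48.
Hence M_0 = 19/4, M_1 = -11, M_2 = 59/2.

29.5000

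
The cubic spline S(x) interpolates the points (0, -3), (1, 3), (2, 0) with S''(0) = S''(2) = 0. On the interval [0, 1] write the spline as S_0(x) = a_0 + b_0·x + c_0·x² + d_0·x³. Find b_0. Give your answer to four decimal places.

Let m_i = S''(x_i). Step sizes h_i = 1, 1; slopes of the chords Δ_i = (y_(i+1) - y_i)/h_i = 6, -3.
  1·m_0 + 4·m_1 + 1·m_2 = 6(Δ_1 - Δ_0) = -54
Natural end conditions: m_0 = m_2 = 0.
Solving the tridiagonal system: m_0 = 0, m_1 = -27/2, m_2 = 0.
On [0, 1], with S_0(x) = a_0 + b_0·x + c_0·x² + d_0·x³: c_0 = m_0/2 = 0, d_0 = (m_1 - m_0)/(6h_0) = -9/4, b_0 = Δ_0 - h_0(2m_0 + m_1)/6 = 33/4.

8.2500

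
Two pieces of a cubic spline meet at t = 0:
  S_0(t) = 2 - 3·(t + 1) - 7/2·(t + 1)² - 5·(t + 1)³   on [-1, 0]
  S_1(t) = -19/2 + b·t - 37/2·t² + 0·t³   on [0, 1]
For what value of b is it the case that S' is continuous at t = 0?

S_0'(t) = -3 - 7·(t + 1) - 15·(t + 1)², so S_0'(0) = -25. On the right, S_1'(0) = b, so b = -25.

-25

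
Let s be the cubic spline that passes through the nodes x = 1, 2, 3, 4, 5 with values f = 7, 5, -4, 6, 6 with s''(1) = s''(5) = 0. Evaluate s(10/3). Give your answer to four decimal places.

Let m_i = s''(x_i). Step sizes h_i = 1, 1, 1, 1; slopes of the chords Δ_i = (y_(i+1) - y_i)/h_i = -2, -9, 10, 0.
  1·m_0 + 4·m_1 + 1·m_2 = 6(Δ_1 - Δ_0) = -42
  1·m_1 + 4·m_2 + 1·m_3 = 6(Δ_2 - Δ_1) = 114
  1·m_2 + 4·m_3 + 1·m_4 = 6(Δ_3 - Δ_2) = -60
Natural end conditions: m_0 = m_4 = 0.
Forward elimination and back-substitution give m_0 = 0, m_1 = -573/28, m_2 = 279/7, m_3 = -699/28, m_4 = 0.
On [3, 4], s(x) = -4 + 7/8·(x - 3) + 279/14·(x - 3)² - 605/56·(x - 3)³.
With (x - 3) = 1/3: s(10/3) = -358/189.

-1.8942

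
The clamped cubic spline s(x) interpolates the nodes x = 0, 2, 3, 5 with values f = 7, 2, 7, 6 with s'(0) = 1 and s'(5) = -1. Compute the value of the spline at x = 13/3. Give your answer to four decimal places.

7.1759

Let M_i = s''(x_i). Step sizes h_i = 2, 1, 2; slopes of the chords Δ_i = (y_(i+1) - y_i)/h_i = -5/2, 5, -1/2.
  2·M_0 + 6·M_1 + 1·M_2 = 6(Δ_1 - Δ_0) = 45
  1·M_1 + 6·M_2 + 2·M_3 = 6(Δ_2 - Δ_1) = -33
Clamped end conditions give two more equations: 2h_0·M_0 + h_0·M_1 = 6(Δ_0 - s'(0)) = -21 and h_2·M_2 + 2h_2·M_3 = 6(s'(5) - Δ_2) = -3.
Solving the tridiagonal system: M_0 = -187/16, M_1 = 103/8, M_2 = -71/8, M_3 = 59/16.
On [3, 5], s(x) = 7 + 67/16·(x - 3) - 71/16·(x - 3)² + 67/64·(x - 3)³.
With (x - 3) = 4/3: s(13/3) = 775/108.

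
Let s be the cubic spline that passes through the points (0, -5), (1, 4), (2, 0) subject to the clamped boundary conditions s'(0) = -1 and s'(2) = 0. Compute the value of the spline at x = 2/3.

With m_i denoting the second derivative at x_i, h_i = 1, 1, and Δ_i = (y_(i+1) − y_i)/h_i = 9, -4:
  1·m_0 + 4·m_1 + 1·m_2 = 6(Δ_1 - Δ_0) = -78
Clamped end conditions give two more equations: 2h_0·m_0 + h_0·m_1 = 6(Δ_0 - s'(0)) = 60 and h_1·m_1 + 2h_1·m_2 = 6(s'(2) - Δ_1) = 24.
Forward elimination and back-substitution give m_0 = 50, m_1 = -40, m_2 = 32.
On [0, 1], s(x) = -5 - 1·x + 25·x² - 15·x³.
With x = 2/3: s(2/3) = 1.

1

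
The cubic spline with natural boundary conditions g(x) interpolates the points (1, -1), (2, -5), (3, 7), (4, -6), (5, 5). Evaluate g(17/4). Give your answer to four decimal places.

Write M_i for g''(x_i). With h_i = 1, 1, 1, 1 and divided differences Δ_i = -4, 12, -13, 11, the continuity of g' gives the tridiagonal system
  1·M_0 + 4·M_1 + 1·M_2 = 6(Δ_1 - Δ_0) = 96
  1·M_1 + 4·M_2 + 1·M_3 = 6(Δ_2 - Δ_1) = -150
  1·M_2 + 4·M_3 + 1·M_4 = 6(Δ_3 - Δ_2) = 144
Natural end conditions: M_0 = M_4 = 0.
Hence M_0 = 0, M_1 = 39, M_2 = -60, M_3 = 51, M_4 = 0.
On [4, 5], g(x) = -6 - 6·(x - 4) + 51/2·(x - 4)² - 17/2·(x - 4)³.
With (x - 4) = 1/4: g(17/4) = -773/128.

-6.0391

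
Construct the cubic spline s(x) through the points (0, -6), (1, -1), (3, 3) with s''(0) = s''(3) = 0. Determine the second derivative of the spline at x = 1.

-3

Let M_i = s''(x_i). Step sizes h_i = 1, 2; slopes of the chords Δ_i = (y_(i+1) - y_i)/h_i = 5, 2.
  1·M_0 + 6·M_1 + 2·M_2 = 6(Δ_1 - Δ_0) = -18
Natural end conditions: M_0 = M_2 = 0.
Forward elimination and back-substitution give M_0 = 0, M_1 = -3, M_2 = 0.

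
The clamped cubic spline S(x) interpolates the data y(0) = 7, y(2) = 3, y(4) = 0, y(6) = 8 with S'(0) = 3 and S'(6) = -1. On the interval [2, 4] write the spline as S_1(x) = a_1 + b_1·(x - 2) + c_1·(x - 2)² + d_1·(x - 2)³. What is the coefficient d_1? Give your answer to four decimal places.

0.5000

Write m_i for S''(x_i). With h_i = 2, 2, 2 and divided differences Δ_i = -2, -3/2, 4, the continuity of S' gives the tridiagonal system
  2·m_0 + 8·m_1 + 2·m_2 = 6(Δ_1 - Δ_0) = 3
  2·m_1 + 8·m_2 + 2·m_3 = 6(Δ_2 - Δ_1) = 33
Clamped end conditions give two more equations: 2h_0·m_0 + h_0·m_1 = 6(Δ_0 - S'(0)) = -30 and h_2·m_2 + 2h_2·m_3 = 6(S'(6) - Δ_2) = -30.
Solving: m_0 = -47/6, m_1 = 2/3, m_2 = 20/3, m_3 = -65/6.
On [2, 4], with S_1(x) = a_1 + b_1·(x - 2) + c_1·(x - 2)² + d_1·(x - 2)³: c_1 = m_1/2 = 1/3, d_1 = (m_2 - m_1)/(6h_1) = 1/2, b_1 = Δ_1 - h_1(2m_1 + m_2)/6 = -25/6.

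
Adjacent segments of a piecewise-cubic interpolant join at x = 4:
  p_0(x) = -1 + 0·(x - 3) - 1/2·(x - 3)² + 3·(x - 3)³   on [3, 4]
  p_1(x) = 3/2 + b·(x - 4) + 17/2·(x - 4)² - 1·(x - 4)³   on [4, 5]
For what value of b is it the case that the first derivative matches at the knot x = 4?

p_0'(x) = 0 - 1·(x - 3) + 9·(x - 3)², so p_0'(4) = 8. On the right, p_1'(4) = b, so b = 8.

8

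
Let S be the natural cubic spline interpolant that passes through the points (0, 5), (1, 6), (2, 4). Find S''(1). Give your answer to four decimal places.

-4.5000

Write M_i for S''(x_i). With h_i = 1, 1 and divided differences Δ_i = 1, -2, the continuity of S' gives the tridiagonal system
  1·M_0 + 4·M_1 + 1·M_2 = 6(Δ_1 - Δ_0) = -18
Natural end conditions: M_0 = M_2 = 0.
Forward elimination and back-substitution give M_0 = 0, M_1 = -9/2, M_2 = 0.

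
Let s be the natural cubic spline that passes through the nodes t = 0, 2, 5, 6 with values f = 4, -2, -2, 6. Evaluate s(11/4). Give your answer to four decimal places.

With M_i denoting the second derivative at x_i, h_i = 2, 3, 1, and Δ_i = (y_(i+1) − y_i)/h_i = -3, 0, 8:
  2·M_0 + 10·M_1 + 3·M_2 = 6(Δ_1 - Δ_0) = 18
  3·M_1 + 8·M_2 + 1·M_3 = 6(Δ_2 - Δ_1) = 48
Natural end conditions: M_0 = M_3 = 0.
Solving: M_0 = 0, M_1 = 0, M_2 = 6, M_3 = 0.
On [2, 5], s(t) = -2 - 3·(t - 2) + 0·(t - 2)² + 1/3·(t - 2)³.
With (t - 2) = 3/4: s(11/4) = -263/64.

-4.1094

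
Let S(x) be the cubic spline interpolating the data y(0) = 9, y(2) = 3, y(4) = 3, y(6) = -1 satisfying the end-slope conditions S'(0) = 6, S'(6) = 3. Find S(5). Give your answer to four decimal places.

Put m_i = S'' at the i-th knot. Here h = (2, 2, 2) and Δ = (-3, 0, -2), so the interior equations h_(i-1)·m_(i-1) + 2(h_(i-1)+h_i)·m_i + h_i·m_(i+1) = 6(Δ_i − Δ_(i-1)) read
  2·m_0 + 8·m_1 + 2·m_2 = 6(Δ_1 - Δ_0) = 18
  2·m_1 + 8·m_2 + 2·m_3 = 6(Δ_2 - Δ_1) = -12
Clamped end conditions give two more equations: 2h_0·m_0 + h_0·m_1 = 6(Δ_0 - S'(0)) = -54 and h_2·m_2 + 2h_2·m_3 = 6(S'(6) - Δ_2) = 30.
Solving the tridiagonal system: m_0 = -88/5, m_1 = 41/5, m_2 = -31/5, m_3 = 53/5.
On [4, 6], S(x) = 3 - 7/5·(x - 4) - 31/10·(x - 4)² + 7/5·(x - 4)³.
With (x - 4) = 1: S(5) = -1/10.

-0.1000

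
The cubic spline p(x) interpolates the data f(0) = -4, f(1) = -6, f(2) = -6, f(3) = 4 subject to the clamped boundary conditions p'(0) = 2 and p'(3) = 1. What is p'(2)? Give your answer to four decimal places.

Put m_i = p'' at the i-th knot. Here h = (1, 1, 1) and Δ = (-2, 0, 10), so the interior equations h_(i-1)·m_(i-1) + 2(h_(i-1)+h_i)·m_i + h_i·m_(i+1) = 6(Δ_i − Δ_(i-1)) read
  1·m_0 + 4·m_1 + 1·m_2 = 6(Δ_1 - Δ_0) = 12
  1·m_1 + 4·m_2 + 1·m_3 = 6(Δ_2 - Δ_1) = 60
Clamped end conditions give two more equations: 2h_0·m_0 + h_0·m_1 = 6(Δ_0 - p'(0)) = -24 and h_2·m_2 + 2h_2·m_3 = 6(p'(3) - Δ_2) = -54.
Hence m_0 = -178/15, m_1 = -4/15, m_2 = 374/15, m_3 = -592/15.
On [2, 3], p'(x) = b_2 + 2c_2·(x - 2) + 3d_2·(x - 2)² with b_2 = Δ_2 - h_2(2m_2 + m_3)/6 = 124/15, c_2 = m_2/2 = 187/15, d_2 = (m_3 - m_2)/(6h_2) = -161/15. So p'(2) = 124/15.

8.2667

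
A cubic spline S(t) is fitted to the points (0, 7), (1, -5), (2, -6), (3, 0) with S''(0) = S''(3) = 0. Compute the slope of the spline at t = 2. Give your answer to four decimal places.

3.7333

With M_i denoting the second derivative at x_i, h_i = 1, 1, 1, and Δ_i = (y_(i+1) − y_i)/h_i = -12, -1, 6:
  1·M_0 + 4·M_1 + 1·M_2 = 6(Δ_1 - Δ_0) = 66
  1·M_1 + 4·M_2 + 1·M_3 = 6(Δ_2 - Δ_1) = 42
Natural end conditions: M_0 = M_3 = 0.
Solving: M_0 = 0, M_1 = 74/5, M_2 = 34/5, M_3 = 0.
On [2, 3], S'(t) = b_2 + 2c_2·(t - 2) + 3d_2·(t - 2)² with b_2 = Δ_2 - h_2(2M_2 + M_3)/6 = 56/15, c_2 = M_2/2 = 17/5, d_2 = (M_3 - M_2)/(6h_2) = -17/15. So S'(2) = 56/15.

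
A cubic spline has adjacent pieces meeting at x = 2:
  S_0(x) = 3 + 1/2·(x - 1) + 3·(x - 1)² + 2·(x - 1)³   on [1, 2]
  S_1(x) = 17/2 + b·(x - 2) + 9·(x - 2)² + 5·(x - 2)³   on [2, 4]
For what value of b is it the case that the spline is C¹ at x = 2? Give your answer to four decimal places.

12.5000

S_0'(x) = 1/2 + 6·(x - 1) + 6·(x - 1)², so S_0'(2) = 25/2. On the right, S_1'(2) = b, so b = 25/2.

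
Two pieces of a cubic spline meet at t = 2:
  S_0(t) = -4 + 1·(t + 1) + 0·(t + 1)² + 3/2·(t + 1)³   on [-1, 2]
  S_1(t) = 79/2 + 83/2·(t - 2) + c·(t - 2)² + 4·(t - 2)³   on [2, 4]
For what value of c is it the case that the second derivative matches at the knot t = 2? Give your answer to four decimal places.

13.5000

S_0''(t) = 0 + 9·(t + 1), so S_0''(2) = 27. On the right, S_1''(2) = 2c, so c = 27/2.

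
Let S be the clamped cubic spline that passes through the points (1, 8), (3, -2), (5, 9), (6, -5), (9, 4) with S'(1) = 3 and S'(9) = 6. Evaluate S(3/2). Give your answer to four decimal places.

Put M_i = S'' at the i-th knot. Here h = (2, 2, 1, 3) and Δ = (-5, 11/2, -14, 3), so the interior equations h_(i-1)·M_(i-1) + 2(h_(i-1)+h_i)·M_i + h_i·M_(i+1) = 6(Δ_i − Δ_(i-1)) read
  2·M_0 + 8·M_1 + 2·M_2 = 6(Δ_1 - Δ_0) = 63
  2·M_1 + 6·M_2 + 1·M_3 = 6(Δ_2 - Δ_1) = -117
  1·M_2 + 8·M_3 + 3·M_4 = 6(Δ_3 - Δ_2) = 102
Clamped end conditions give two more equations: 2h_0·M_0 + h_0·M_1 = 6(Δ_0 - S'(1)) = -48 and h_3·M_3 + 2h_3·M_4 = 6(S'(9) - Δ_3) = 18.
Solving: M_0 = -3591/160, M_1 = 1671/80, M_2 = -4737/160, M_3 = 1509/80, M_4 = -1029/160.
On [1, 3], S(t) = 8 + 3·(t - 1) - 3591/320·(t - 1)² + 2311/640·(t - 1)³.
With (t - 1) = 1/2: S(3/2) = 36587/5120.

7.1459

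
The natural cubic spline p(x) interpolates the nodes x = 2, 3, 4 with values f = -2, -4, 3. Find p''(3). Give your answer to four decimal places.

13.5000

Put M_i = p'' at the i-th knot. Here h = (1, 1) and Δ = (-2, 7), so the interior equations h_(i-1)·M_(i-1) + 2(h_(i-1)+h_i)·M_i + h_i·M_(i+1) = 6(Δ_i − Δ_(i-1)) read
  1·M_0 + 4·M_1 + 1·M_2 = 6(Δ_1 - Δ_0) = 54
Natural end conditions: M_0 = M_2 = 0.
Hence M_0 = 0, M_1 = 27/2, M_2 = 0.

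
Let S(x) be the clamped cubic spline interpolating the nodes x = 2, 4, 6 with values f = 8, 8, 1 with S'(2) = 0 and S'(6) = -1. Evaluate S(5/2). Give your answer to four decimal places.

Write M_i for S''(x_i). With h_i = 2, 2 and divided differences Δ_i = 0, -7/2, the continuity of S' gives the tridiagonal system
  2·M_0 + 8·M_1 + 2·M_2 = 6(Δ_1 - Δ_0) = -21
Clamped end conditions give two more equations: 2h_0·M_0 + h_0·M_1 = 6(Δ_0 - S'(2)) = 0 and h_1·M_1 + 2h_1·M_2 = 6(S'(6) - Δ_1) = 15.
Solving: M_0 = 19/8, M_1 = -19/4, M_2 = 49/8.
On [2, 4], S(x) = 8 + 0·(x - 2) + 19/16·(x - 2)² - 19/32·(x - 2)³.
With (x - 2) = 1/2: S(5/2) = 2105/256.

8.2227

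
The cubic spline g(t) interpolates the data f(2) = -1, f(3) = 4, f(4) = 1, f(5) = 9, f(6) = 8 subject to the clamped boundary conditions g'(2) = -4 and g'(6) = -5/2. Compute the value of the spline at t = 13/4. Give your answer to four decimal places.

Write σ_i for g''(x_i). With h_i = 1, 1, 1, 1 and divided differences Δ_i = 5, -3, 8, -1, the continuity of g' gives the tridiagonal system
  1·σ_0 + 4·σ_1 + 1·σ_2 = 6(Δ_1 - Δ_0) = -48
  1·σ_1 + 4·σ_2 + 1·σ_3 = 6(Δ_2 - Δ_1) = 66
  1·σ_2 + 4·σ_3 + 1·σ_4 = 6(Δ_3 - Δ_2) = -54
Clamped end conditions give two more equations: 2h_0·σ_0 + h_0·σ_1 = 6(Δ_0 - g'(2)) = 54 and h_3·σ_3 + 2h_3·σ_4 = 6(g'(6) - Δ_3) = -9.
Solving the tridiagonal system: σ_0 = 2349/56, σ_1 = -837/28, σ_2 = 237/8, σ_3 = -633/28, σ_4 = 381/56.
On [3, 4], g(t) = 4 + 227/112·(t - 3) - 837/56·(t - 3)² + 1111/112·(t - 3)³.
With (t - 3) = 1/4: g(13/4) = 3817/1024.

3.7275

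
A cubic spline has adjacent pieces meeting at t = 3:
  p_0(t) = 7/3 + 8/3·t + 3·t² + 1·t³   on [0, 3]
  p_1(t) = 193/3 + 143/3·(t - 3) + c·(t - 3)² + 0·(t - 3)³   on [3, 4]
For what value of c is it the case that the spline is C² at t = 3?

p_0''(t) = 6 + 6·t, so p_0''(3) = 24. On the right, p_1''(3) = 2c, so c = 12.

12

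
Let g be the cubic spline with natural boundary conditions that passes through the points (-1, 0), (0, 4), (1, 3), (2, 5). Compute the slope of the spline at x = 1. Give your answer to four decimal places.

With σ_i denoting the second derivative at x_i, h_i = 1, 1, 1, and Δ_i = (y_(i+1) − y_i)/h_i = 4, -1, 2:
  1·σ_0 + 4·σ_1 + 1·σ_2 = 6(Δ_1 - Δ_0) = -30
  1·σ_1 + 4·σ_2 + 1·σ_3 = 6(Δ_2 - Δ_1) = 18
Natural end conditions: σ_0 = σ_3 = 0.
Hence σ_0 = 0, σ_1 = -46/5, σ_2 = 34/5, σ_3 = 0.
On [1, 2], g'(x) = b_2 + 2c_2·(x - 1) + 3d_2·(x - 1)² with b_2 = Δ_2 - h_2(2σ_2 + σ_3)/6 = -4/15, c_2 = σ_2/2 = 17/5, d_2 = (σ_3 - σ_2)/(6h_2) = -17/15. So g'(1) = -4/15.

-0.2667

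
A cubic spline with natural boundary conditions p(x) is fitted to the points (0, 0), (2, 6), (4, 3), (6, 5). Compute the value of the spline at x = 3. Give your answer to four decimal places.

4.8000

With m_i denoting the second derivative at x_i, h_i = 2, 2, 2, and Δ_i = (y_(i+1) − y_i)/h_i = 3, -3/2, 1:
  2·m_0 + 8·m_1 + 2·m_2 = 6(Δ_1 - Δ_0) = -27
  2·m_1 + 8·m_2 + 2·m_3 = 6(Δ_2 - Δ_1) = 15
Natural end conditions: m_0 = m_3 = 0.
Forward elimination and back-substitution give m_0 = 0, m_1 = -41/10, m_2 = 29/10, m_3 = 0.
On [2, 4], p(x) = 6 + 4/15·(x - 2) - 41/20·(x - 2)² + 7/12·(x - 2)³.
With (x - 2) = 1: p(3) = 24/5.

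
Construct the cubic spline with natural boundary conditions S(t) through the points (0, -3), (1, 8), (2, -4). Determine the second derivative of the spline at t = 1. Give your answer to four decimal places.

Write M_i for S''(x_i). With h_i = 1, 1 and divided differences Δ_i = 11, -12, the continuity of S' gives the tridiagonal system
  1·M_0 + 4·M_1 + 1·M_2 = 6(Δ_1 - Δ_0) = -138
Natural end conditions: M_0 = M_2 = 0.
Forward elimination and back-substitution give M_0 = 0, M_1 = -69/2, M_2 = 0.

-34.5000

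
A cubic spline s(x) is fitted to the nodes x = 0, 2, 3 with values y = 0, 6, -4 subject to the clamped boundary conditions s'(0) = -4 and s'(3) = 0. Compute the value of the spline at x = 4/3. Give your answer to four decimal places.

With σ_i denoting the second derivative at x_i, h_i = 2, 1, and Δ_i = (y_(i+1) − y_i)/h_i = 3, -10:
  2·σ_0 + 6·σ_1 + 1·σ_2 = 6(Δ_1 - Δ_0) = -78
Clamped end conditions give two more equations: 2h_0·σ_0 + h_0·σ_1 = 6(Δ_0 - s'(0)) = 42 and h_1·σ_1 + 2h_1·σ_2 = 6(s'(3) - Δ_1) = 60.
Solving: σ_0 = 149/6, σ_1 = -86/3, σ_2 = 133/3.
On [0, 2], s(x) = 0 - 4·x + 149/12·x² - 107/24·x³.
With x = 4/3: s(4/3) = 500/81.

6.1728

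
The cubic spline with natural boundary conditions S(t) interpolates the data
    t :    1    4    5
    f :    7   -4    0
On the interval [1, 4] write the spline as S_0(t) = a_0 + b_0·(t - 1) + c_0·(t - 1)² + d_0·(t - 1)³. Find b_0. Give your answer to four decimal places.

Write m_i for S''(x_i). With h_i = 3, 1 and divided differences Δ_i = -11/3, 4, the continuity of S' gives the tridiagonal system
  3·m_0 + 8·m_1 + 1·m_2 = 6(Δ_1 - Δ_0) = 46
Natural end conditions: m_0 = m_2 = 0.
Solving the tridiagonal system: m_0 = 0, m_1 = 23/4, m_2 = 0.
On [1, 4], with S_0(t) = a_0 + b_0·(t - 1) + c_0·(t - 1)² + d_0·(t - 1)³: c_0 = m_0/2 = 0, d_0 = (m_1 - m_0)/(6h_0) = 23/72, b_0 = Δ_0 - h_0(2m_0 + m_1)/6 = -157/24.

-6.5417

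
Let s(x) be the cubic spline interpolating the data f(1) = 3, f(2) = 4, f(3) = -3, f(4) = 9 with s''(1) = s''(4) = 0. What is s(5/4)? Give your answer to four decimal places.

With m_i denoting the second derivative at x_i, h_i = 1, 1, 1, and Δ_i = (y_(i+1) − y_i)/h_i = 1, -7, 12:
  1·m_0 + 4·m_1 + 1·m_2 = 6(Δ_1 - Δ_0) = -48
  1·m_1 + 4·m_2 + 1·m_3 = 6(Δ_2 - Δ_1) = 114
Natural end conditions: m_0 = m_3 = 0.
Forward elimination and back-substitution give m_0 = 0, m_1 = -102/5, m_2 = 168/5, m_3 = 0.
On [1, 2], s(x) = 3 + 22/5·(x - 1) + 0·(x - 1)² - 17/5·(x - 1)³.
With (x - 1) = 1/4: s(5/4) = 259/64.

4.0469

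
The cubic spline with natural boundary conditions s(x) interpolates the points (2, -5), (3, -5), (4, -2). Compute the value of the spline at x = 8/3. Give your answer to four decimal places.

-5.2778

With m_i denoting the second derivative at x_i, h_i = 1, 1, and Δ_i = (y_(i+1) − y_i)/h_i = 0, 3:
  1·m_0 + 4·m_1 + 1·m_2 = 6(Δ_1 - Δ_0) = 18
Natural end conditions: m_0 = m_2 = 0.
Solving: m_0 = 0, m_1 = 9/2, m_2 = 0.
On [2, 3], s(x) = -5 - 3/4·(x - 2) + 0·(x - 2)² + 3/4·(x - 2)³.
With (x - 2) = 2/3: s(8/3) = -95/18.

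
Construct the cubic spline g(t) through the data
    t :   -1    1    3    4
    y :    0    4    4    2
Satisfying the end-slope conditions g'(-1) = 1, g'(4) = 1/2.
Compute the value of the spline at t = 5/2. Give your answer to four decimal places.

4.8723

With M_i denoting the second derivative at x_i, h_i = 2, 2, 1, and Δ_i = (y_(i+1) − y_i)/h_i = 2, 0, -2:
  2·M_0 + 8·M_1 + 2·M_2 = 6(Δ_1 - Δ_0) = -12
  2·M_1 + 6·M_2 + 1·M_3 = 6(Δ_2 - Δ_1) = -12
Clamped end conditions give two more equations: 2h_0·M_0 + h_0·M_1 = 6(Δ_0 - g'(-1)) = 6 and h_2·M_2 + 2h_2·M_3 = 6(g'(4) - Δ_2) = 15.
Hence M_0 = 49/23, M_1 = -29/23, M_2 = -71/23, M_3 = 208/23.
On [1, 3], g(t) = 4 + 43/23·(t - 1) - 29/46·(t - 1)² - 7/46·(t - 1)³.
With (t - 1) = 3/2: g(5/2) = 1793/368.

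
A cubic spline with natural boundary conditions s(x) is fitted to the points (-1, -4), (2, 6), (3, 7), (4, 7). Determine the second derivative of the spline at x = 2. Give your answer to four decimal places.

Write M_i for s''(x_i). With h_i = 3, 1, 1 and divided differences Δ_i = 10/3, 1, 0, the continuity of s' gives the tridiagonal system
  3·M_0 + 8·M_1 + 1·M_2 = 6(Δ_1 - Δ_0) = -14
  1·M_1 + 4·M_2 + 1·M_3 = 6(Δ_2 - Δ_1) = -6
Natural end conditions: M_0 = M_3 = 0.
Hence M_0 = 0, M_1 = -50/31, M_2 = -34/31, M_3 = 0.

-1.6129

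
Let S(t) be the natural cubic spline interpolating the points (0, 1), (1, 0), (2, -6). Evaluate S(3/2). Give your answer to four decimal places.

Write σ_i for S''(x_i). With h_i = 1, 1 and divided differences Δ_i = -1, -6, the continuity of S' gives the tridiagonal system
  1·σ_0 + 4·σ_1 + 1·σ_2 = 6(Δ_1 - Δ_0) = -30
Natural end conditions: σ_0 = σ_2 = 0.
Forward elimination and back-substitution give σ_0 = 0, σ_1 = -15/2, σ_2 = 0.
On [1, 2], S(t) = 0 - 7/2·(t - 1) - 15/4·(t - 1)² + 5/4·(t - 1)³.
With (t - 1) = 1/2: S(3/2) = -81/32.

-2.5313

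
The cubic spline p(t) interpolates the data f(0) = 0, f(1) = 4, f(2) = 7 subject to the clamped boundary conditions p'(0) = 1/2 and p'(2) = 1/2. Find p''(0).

Let M_i = p''(x_i). Step sizes h_i = 1, 1; slopes of the chords Δ_i = (y_(i+1) - y_i)/h_i = 4, 3.
  1·M_0 + 4·M_1 + 1·M_2 = 6(Δ_1 - Δ_0) = -6
Clamped end conditions give two more equations: 2h_0·M_0 + h_0·M_1 = 6(Δ_0 - p'(0)) = 21 and h_1·M_1 + 2h_1·M_2 = 6(p'(2) - Δ_1) = -15.
Hence M_0 = 12, M_1 = -3, M_2 = -6.

12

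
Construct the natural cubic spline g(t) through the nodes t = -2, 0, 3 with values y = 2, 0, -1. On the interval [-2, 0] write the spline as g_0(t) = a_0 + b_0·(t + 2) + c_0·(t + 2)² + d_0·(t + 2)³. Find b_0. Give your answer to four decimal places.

-1.1333

Put m_i = g'' at the i-th knot. Here h = (2, 3) and Δ = (-1, -1/3), so the interior equations h_(i-1)·m_(i-1) + 2(h_(i-1)+h_i)·m_i + h_i·m_(i+1) = 6(Δ_i − Δ_(i-1)) read
  2·m_0 + 10·m_1 + 3·m_2 = 6(Δ_1 - Δ_0) = 4
Natural end conditions: m_0 = m_2 = 0.
Solving the tridiagonal system: m_0 = 0, m_1 = 2/5, m_2 = 0.
On [-2, 0], with g_0(t) = a_0 + b_0·(t + 2) + c_0·(t + 2)² + d_0·(t + 2)³: c_0 = m_0/2 = 0, d_0 = (m_1 - m_0)/(6h_0) = 1/30, b_0 = Δ_0 - h_0(2m_0 + m_1)/6 = -17/15.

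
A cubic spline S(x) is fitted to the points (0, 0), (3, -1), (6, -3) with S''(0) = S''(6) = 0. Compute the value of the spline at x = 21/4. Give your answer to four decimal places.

-2.4414

Put M_i = S'' at the i-th knot. Here h = (3, 3) and Δ = (-1/3, -2/3), so the interior equations h_(i-1)·M_(i-1) + 2(h_(i-1)+h_i)·M_i + h_i·M_(i+1) = 6(Δ_i − Δ_(i-1)) read
  3·M_0 + 12·M_1 + 3·M_2 = 6(Δ_1 - Δ_0) = -2
Natural end conditions: M_0 = M_2 = 0.
Solving: M_0 = 0, M_1 = -1/6, M_2 = 0.
On [3, 6], S(x) = -1 - 1/2·(x - 3) - 1/12·(x - 3)² + 1/108·(x - 3)³.
With (x - 3) = 9/4: S(21/4) = -625/256.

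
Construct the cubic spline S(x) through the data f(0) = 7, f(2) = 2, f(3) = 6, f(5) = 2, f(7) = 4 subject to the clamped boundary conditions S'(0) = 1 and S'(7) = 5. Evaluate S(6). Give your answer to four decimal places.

With M_i denoting the second derivative at x_i, h_i = 2, 1, 2, 2, and Δ_i = (y_(i+1) − y_i)/h_i = -5/2, 4, -2, 1:
  2·M_0 + 6·M_1 + 1·M_2 = 6(Δ_1 - Δ_0) = 39
  1·M_1 + 6·M_2 + 2·M_3 = 6(Δ_2 - Δ_1) = -36
  2·M_2 + 8·M_3 + 2·M_4 = 6(Δ_3 - Δ_2) = 18
Clamped end conditions give two more equations: 2h_0·M_0 + h_0·M_1 = 6(Δ_0 - S'(0)) = -21 and h_3·M_3 + 2h_3·M_4 = 6(S'(7) - Δ_3) = 24.
Forward elimination and back-substitution give M_0 = -2711/244, M_1 = 715/61, M_2 = -1111/122, M_3 = 211/61, M_4 = 521/122.
On [5, 7], S(x) = 2 - 333/122·(x - 5) + 211/122·(x - 5)² + 33/488·(x - 5)³.
With (x - 5) = 1: S(6) = 521/488.

1.0676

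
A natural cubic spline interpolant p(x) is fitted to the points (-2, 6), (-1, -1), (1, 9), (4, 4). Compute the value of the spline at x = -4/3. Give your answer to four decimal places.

Let m_i = p''(x_i). Step sizes h_i = 1, 2, 3; slopes of the chords Δ_i = (y_(i+1) - y_i)/h_i = -7, 5, -5/3.
  1·m_0 + 6·m_1 + 2·m_2 = 6(Δ_1 - Δ_0) = 72
  2·m_1 + 10·m_2 + 3·m_3 = 6(Δ_2 - Δ_1) = -40
Natural end conditions: m_0 = m_3 = 0.
Solving the tridiagonal system: m_0 = 0, m_1 = 100/7, m_2 = -48/7, m_3 = 0.
On [-2, -1], p(x) = 6 - 197/21·(x + 2) + 0·(x + 2)² + 50/21·(x + 2)³.
With (x + 2) = 2/3: p(-4/3) = 256/567.

0.4515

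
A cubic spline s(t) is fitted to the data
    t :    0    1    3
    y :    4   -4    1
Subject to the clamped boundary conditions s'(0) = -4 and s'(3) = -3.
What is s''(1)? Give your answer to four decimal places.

Put σ_i = s'' at the i-th knot. Here h = (1, 2) and Δ = (-8, 5/2), so the interior equations h_(i-1)·σ_(i-1) + 2(h_(i-1)+h_i)·σ_i + h_i·σ_(i+1) = 6(Δ_i − Δ_(i-1)) read
  1·σ_0 + 6·σ_1 + 2·σ_2 = 6(Δ_1 - Δ_0) = 63
Clamped end conditions give two more equations: 2h_0·σ_0 + h_0·σ_1 = 6(Δ_0 - s'(0)) = -24 and h_1·σ_1 + 2h_1·σ_2 = 6(s'(3) - Δ_1) = -33.
Solving the tridiagonal system: σ_0 = -133/6, σ_1 = 61/3, σ_2 = -221/12.

20.3333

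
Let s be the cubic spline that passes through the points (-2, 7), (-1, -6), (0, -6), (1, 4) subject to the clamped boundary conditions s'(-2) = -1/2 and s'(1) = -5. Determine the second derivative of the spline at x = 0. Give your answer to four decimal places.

Write M_i for s''(x_i). With h_i = 1, 1, 1 and divided differences Δ_i = -13, 0, 10, the continuity of s' gives the tridiagonal system
  1·M_0 + 4·M_1 + 1·M_2 = 6(Δ_1 - Δ_0) = 78
  1·M_1 + 4·M_2 + 1·M_3 = 6(Δ_2 - Δ_1) = 60
Clamped end conditions give two more equations: 2h_0·M_0 + h_0·M_1 = 6(Δ_0 - s'(-2)) = -75 and h_2·M_2 + 2h_2·M_3 = 6(s'(1) - Δ_2) = -90.
Forward elimination and back-substitution give M_0 = -254/5, M_1 = 133/5, M_2 = 112/5, M_3 = -281/5.

22.4000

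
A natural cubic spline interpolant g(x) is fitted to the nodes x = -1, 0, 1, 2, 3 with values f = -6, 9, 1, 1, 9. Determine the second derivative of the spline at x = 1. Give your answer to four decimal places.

With σ_i denoting the second derivative at x_i, h_i = 1, 1, 1, 1, and Δ_i = (y_(i+1) − y_i)/h_i = 15, -8, 0, 8:
  1·σ_0 + 4·σ_1 + 1·σ_2 = 6(Δ_1 - Δ_0) = -138
  1·σ_1 + 4·σ_2 + 1·σ_3 = 6(Δ_2 - Δ_1) = 48
  1·σ_2 + 4·σ_3 + 1·σ_4 = 6(Δ_3 - Δ_2) = 48
Natural end conditions: σ_0 = σ_4 = 0.
Solving the tridiagonal system: σ_0 = 0, σ_1 = -1107/28, σ_2 = 141/7, σ_3 = 195/28, σ_4 = 0.

20.1429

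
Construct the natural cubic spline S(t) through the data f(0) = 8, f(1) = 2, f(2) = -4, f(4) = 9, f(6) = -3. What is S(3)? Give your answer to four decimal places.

With σ_i denoting the second derivative at x_i, h_i = 1, 1, 2, 2, and Δ_i = (y_(i+1) − y_i)/h_i = -6, -6, 13/2, -6:
  1·σ_0 + 4·σ_1 + 1·σ_2 = 6(Δ_1 - Δ_0) = 0
  1·σ_1 + 6·σ_2 + 2·σ_3 = 6(Δ_2 - Δ_1) = 75
  2·σ_2 + 8·σ_3 + 2·σ_4 = 6(Δ_3 - Δ_2) = -75
Natural end conditions: σ_0 = σ_4 = 0.
Solving the tridiagonal system: σ_0 = 0, σ_1 = -125/28, σ_2 = 125/7, σ_3 = -775/56, σ_4 = 0.
On [2, 4], S(t) = -4 - 19/24·(t - 2) + 125/14·(t - 2)² - 1775/672·(t - 2)³.
With (t - 2) = 1: S(3) = 335/224.

1.4955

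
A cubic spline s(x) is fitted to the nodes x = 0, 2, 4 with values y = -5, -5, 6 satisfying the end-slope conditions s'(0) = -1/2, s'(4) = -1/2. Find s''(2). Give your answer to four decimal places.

Let M_i = s''(x_i). Step sizes h_i = 2, 2; slopes of the chords Δ_i = (y_(i+1) - y_i)/h_i = 0, 11/2.
  2·M_0 + 8·M_1 + 2·M_2 = 6(Δ_1 - Δ_0) = 33
Clamped end conditions give two more equations: 2h_0·M_0 + h_0·M_1 = 6(Δ_0 - s'(0)) = 3 and h_1·M_1 + 2h_1·M_2 = 6(s'(4) - Δ_1) = -36.
Solving the tridiagonal system: M_0 = -27/8, M_1 = 33/4, M_2 = -105/8.

8.2500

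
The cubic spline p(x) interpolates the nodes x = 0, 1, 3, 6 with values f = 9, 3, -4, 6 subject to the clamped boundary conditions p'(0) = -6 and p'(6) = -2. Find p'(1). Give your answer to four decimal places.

-5.9211

Let M_i = p''(x_i). Step sizes h_i = 1, 2, 3; slopes of the chords Δ_i = (y_(i+1) - y_i)/h_i = -6, -7/2, 10/3.
  1·M_0 + 6·M_1 + 2·M_2 = 6(Δ_1 - Δ_0) = 15
  2·M_1 + 10·M_2 + 3·M_3 = 6(Δ_2 - Δ_1) = 41
Clamped end conditions give two more equations: 2h_0·M_0 + h_0·M_1 = 6(Δ_0 - p'(0)) = 0 and h_2·M_2 + 2h_2·M_3 = 6(p'(6) - Δ_2) = -32.
Solving the tridiagonal system: M_0 = -3/19, M_1 = 6/19, M_2 = 126/19, M_3 = -493/57.
On [1, 3], p'(x) = b_1 + 2c_1·(x - 1) + 3d_1·(x - 1)² with b_1 = Δ_1 - h_1(2M_1 + M_2)/6 = -225/38, c_1 = M_1/2 = 3/19, d_1 = (M_2 - M_1)/(6h_1) = 10/19. So p'(1) = -225/38.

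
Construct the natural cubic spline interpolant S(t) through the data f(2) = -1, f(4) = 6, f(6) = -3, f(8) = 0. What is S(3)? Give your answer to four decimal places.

4.4000

Let σ_i = S''(x_i). Step sizes h_i = 2, 2, 2; slopes of the chords Δ_i = (y_(i+1) - y_i)/h_i = 7/2, -9/2, 3/2.
  2·σ_0 + 8·σ_1 + 2·σ_2 = 6(Δ_1 - Δ_0) = -48
  2·σ_1 + 8·σ_2 + 2·σ_3 = 6(Δ_2 - Δ_1) = 36
Natural end conditions: σ_0 = σ_3 = 0.
Solving: σ_0 = 0, σ_1 = -38/5, σ_2 = 32/5, σ_3 = 0.
On [2, 4], S(t) = -1 + 181/30·(t - 2) + 0·(t - 2)² - 19/30·(t - 2)³.
With (t - 2) = 1: S(3) = 22/5.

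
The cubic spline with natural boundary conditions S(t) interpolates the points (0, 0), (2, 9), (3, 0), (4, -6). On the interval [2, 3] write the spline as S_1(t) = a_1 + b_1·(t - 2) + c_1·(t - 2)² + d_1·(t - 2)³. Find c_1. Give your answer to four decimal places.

-7.4348

With σ_i denoting the second derivative at x_i, h_i = 2, 1, 1, and Δ_i = (y_(i+1) − y_i)/h_i = 9/2, -9, -6:
  2·σ_0 + 6·σ_1 + 1·σ_2 = 6(Δ_1 - Δ_0) = -81
  1·σ_1 + 4·σ_2 + 1·σ_3 = 6(Δ_2 - Δ_1) = 18
Natural end conditions: σ_0 = σ_3 = 0.
Hence σ_0 = 0, σ_1 = -342/23, σ_2 = 189/23, σ_3 = 0.
On [2, 3], with S_1(t) = a_1 + b_1·(t - 2) + c_1·(t - 2)² + d_1·(t - 2)³: c_1 = σ_1/2 = -171/23, d_1 = (σ_2 - σ_1)/(6h_1) = 177/46, b_1 = Δ_1 - h_1(2σ_1 + σ_2)/6 = -249/46.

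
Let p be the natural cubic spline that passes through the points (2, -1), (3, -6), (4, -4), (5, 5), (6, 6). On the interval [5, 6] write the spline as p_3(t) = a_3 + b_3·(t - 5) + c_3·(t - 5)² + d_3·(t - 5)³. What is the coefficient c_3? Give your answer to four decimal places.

Let m_i = p''(x_i). Step sizes h_i = 1, 1, 1, 1; slopes of the chords Δ_i = (y_(i+1) - y_i)/h_i = -5, 2, 9, 1.
  1·m_0 + 4·m_1 + 1·m_2 = 6(Δ_1 - Δ_0) = 42
  1·m_1 + 4·m_2 + 1·m_3 = 6(Δ_2 - Δ_1) = 42
  1·m_2 + 4·m_3 + 1·m_4 = 6(Δ_3 - Δ_2) = -48
Natural end conditions: m_0 = m_4 = 0.
Solving the tridiagonal system: m_0 = 0, m_1 = 207/28, m_2 = 87/7, m_3 = -423/28, m_4 = 0.
On [5, 6], with p_3(t) = a_3 + b_3·(t - 5) + c_3·(t - 5)² + d_3·(t - 5)³: c_3 = m_3/2 = -423/56, d_3 = (m_4 - m_3)/(6h_3) = 141/56, b_3 = Δ_3 - h_3(2m_3 + m_4)/6 = 169/28.

-7.5536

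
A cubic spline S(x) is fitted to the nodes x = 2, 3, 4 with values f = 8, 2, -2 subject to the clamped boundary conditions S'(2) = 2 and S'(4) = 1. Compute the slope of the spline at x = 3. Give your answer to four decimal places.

-8.2500

Let M_i = S''(x_i). Step sizes h_i = 1, 1; slopes of the chords Δ_i = (y_(i+1) - y_i)/h_i = -6, -4.
  1·M_0 + 4·M_1 + 1·M_2 = 6(Δ_1 - Δ_0) = 12
Clamped end conditions give two more equations: 2h_0·M_0 + h_0·M_1 = 6(Δ_0 - S'(2)) = -48 and h_1·M_1 + 2h_1·M_2 = 6(S'(4) - Δ_1) = 30.
Forward elimination and back-substitution give M_0 = -55/2, M_1 = 7, M_2 = 23/2.
On [3, 4], S'(x) = b_1 + 2c_1·(x - 3) + 3d_1·(x - 3)² with b_1 = Δ_1 - h_1(2M_1 + M_2)/6 = -33/4, c_1 = M_1/2 = 7/2, d_1 = (M_2 - M_1)/(6h_1) = 3/4. So S'(3) = -33/4.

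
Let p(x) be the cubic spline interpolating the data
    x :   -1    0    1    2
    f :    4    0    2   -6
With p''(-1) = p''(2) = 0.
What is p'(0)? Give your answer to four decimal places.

0.5333

With σ_i denoting the second derivative at x_i, h_i = 1, 1, 1, and Δ_i = (y_(i+1) − y_i)/h_i = -4, 2, -8:
  1·σ_0 + 4·σ_1 + 1·σ_2 = 6(Δ_1 - Δ_0) = 36
  1·σ_1 + 4·σ_2 + 1·σ_3 = 6(Δ_2 - Δ_1) = -60
Natural end conditions: σ_0 = σ_3 = 0.
Solving: σ_0 = 0, σ_1 = 68/5, σ_2 = -92/5, σ_3 = 0.
On [0, 1], p'(x) = b_1 + 2c_1·x + 3d_1·x² with b_1 = Δ_1 - h_1(2σ_1 + σ_2)/6 = 8/15, c_1 = σ_1/2 = 34/5, d_1 = (σ_2 - σ_1)/(6h_1) = -16/3. So p'(0) = 8/15.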